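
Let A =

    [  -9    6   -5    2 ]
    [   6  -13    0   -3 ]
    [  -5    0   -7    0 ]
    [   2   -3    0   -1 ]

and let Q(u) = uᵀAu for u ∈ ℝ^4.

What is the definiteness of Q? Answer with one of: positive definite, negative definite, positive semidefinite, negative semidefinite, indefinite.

negative definite

Leading principal minors: Δ_1 = -9, Δ_2 = 81, Δ_3 = -242, Δ_4 = 40.
The signs alternate starting with Δ_1 < 0, so by Sylvester's criterion Q is negative definite.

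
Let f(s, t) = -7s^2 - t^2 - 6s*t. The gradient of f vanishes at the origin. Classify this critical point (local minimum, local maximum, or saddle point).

The Hessian at the origin is H = [[-14, -6], [-6, -2]].
det H = -14·-2 − (-6)² = -8 < 0, so H is indefinite.
Therefore the origin is a saddle point.

saddle point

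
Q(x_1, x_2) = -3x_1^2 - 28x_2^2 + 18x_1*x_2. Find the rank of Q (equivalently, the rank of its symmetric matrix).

2

The associated matrix is A = [[-3, 9], [9, -28]].
An LDLᵀ factorisation of A has diagonal entries -3, -1.
Counting signs: 2 negative.
The rank is the number of nonzero pivots: 2.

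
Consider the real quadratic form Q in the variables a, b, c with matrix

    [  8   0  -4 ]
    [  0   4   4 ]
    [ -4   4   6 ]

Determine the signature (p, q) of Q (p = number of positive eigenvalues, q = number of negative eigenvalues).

(2, 0)

Applying the same elementary operations to the rows and columns of A produces a congruent diagonal matrix with entries 8, 4, 0.
Counting signs: 2 positive, 1 zero.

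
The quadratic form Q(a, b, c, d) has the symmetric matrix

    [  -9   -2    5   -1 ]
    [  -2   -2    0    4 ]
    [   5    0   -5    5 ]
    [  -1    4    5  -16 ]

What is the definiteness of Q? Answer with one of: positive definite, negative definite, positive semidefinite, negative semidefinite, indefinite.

Leading principal minors: Δ_1 = -9, Δ_2 = 14, Δ_3 = -20, Δ_4 = 60.
The signs alternate starting with Δ_1 < 0, so by Sylvester's criterion Q is negative definite.

negative definite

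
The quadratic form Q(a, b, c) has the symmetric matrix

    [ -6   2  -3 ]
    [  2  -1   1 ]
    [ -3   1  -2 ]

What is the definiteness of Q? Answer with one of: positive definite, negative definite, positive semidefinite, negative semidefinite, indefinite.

negative definite

Applying the same elementary operations to the rows and columns of A produces a congruent diagonal matrix with entries -6, -1/3, -1/2.
So there are 3 negative pivots.
Hence Q is negative definite.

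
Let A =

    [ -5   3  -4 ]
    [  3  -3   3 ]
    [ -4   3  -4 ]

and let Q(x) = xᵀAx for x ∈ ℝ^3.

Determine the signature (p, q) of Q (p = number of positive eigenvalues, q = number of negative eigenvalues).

(0, 3)

An LDLᵀ factorisation of A has diagonal entries -5, -6/5, -1/2.
So there are 3 negative pivots.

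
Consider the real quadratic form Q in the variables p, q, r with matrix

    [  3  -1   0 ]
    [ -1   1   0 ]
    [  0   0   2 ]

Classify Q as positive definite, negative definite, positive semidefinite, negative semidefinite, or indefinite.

positive definite

Leading principal minors: Δ_1 = 3, Δ_2 = 2, Δ_3 = 4.
All leading principal minors are positive, so by Sylvester's criterion Q is positive definite.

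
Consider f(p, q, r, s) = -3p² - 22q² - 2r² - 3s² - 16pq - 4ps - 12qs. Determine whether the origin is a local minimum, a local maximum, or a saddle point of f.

The Hessian at the origin is H = [[-6, -16, 0, -4], [-16, -44, 0, -12], [0, 0, -4, 0], [-4, -12, 0, -6]].
Symmetric row and column elimination reduces H to a congruent diagonal form with pivots -6, -4/3, -4, -2.
So there are 4 negative pivots.
H is negative definite, so the origin is a strict local maximum.

local maximum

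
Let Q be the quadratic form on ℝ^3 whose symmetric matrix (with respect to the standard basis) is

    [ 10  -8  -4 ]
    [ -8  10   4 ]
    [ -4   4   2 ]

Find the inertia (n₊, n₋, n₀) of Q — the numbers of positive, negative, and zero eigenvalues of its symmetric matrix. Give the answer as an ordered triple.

Symmetric row and column elimination reduces A to a congruent diagonal form with pivots 10, 18/5, 2/9.
That gives 3 positive pivots.

(3, 0, 0)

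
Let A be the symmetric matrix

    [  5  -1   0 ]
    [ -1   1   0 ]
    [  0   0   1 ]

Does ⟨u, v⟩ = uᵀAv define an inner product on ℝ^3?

yes

Row-reducing A symmetrically gives the diagonal entries 5, 4/5, 1.
So there are 3 positive pivots.
Hence Q is positive definite.
⟨·,·⟩ is an inner product exactly when A is positive definite.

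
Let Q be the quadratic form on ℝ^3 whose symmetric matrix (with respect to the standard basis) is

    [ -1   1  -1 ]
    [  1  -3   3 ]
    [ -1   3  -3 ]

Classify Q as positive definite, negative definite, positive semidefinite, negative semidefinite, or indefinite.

negative semidefinite

Symmetric row and column elimination reduces A to a congruent diagonal form with pivots -1, -2, 0.
That gives 2 negative, 1 zero pivots.
Hence Q is negative semidefinite.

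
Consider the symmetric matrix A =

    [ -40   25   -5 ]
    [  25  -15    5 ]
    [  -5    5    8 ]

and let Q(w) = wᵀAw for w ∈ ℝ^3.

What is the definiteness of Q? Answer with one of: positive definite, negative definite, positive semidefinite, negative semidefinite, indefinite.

indefinite

Congruent diagonalization of A (simultaneous row and column reduction) yields pivots -40, 5/8, 3.
Counting signs: 2 positive, 1 negative.
Hence Q is indefinite.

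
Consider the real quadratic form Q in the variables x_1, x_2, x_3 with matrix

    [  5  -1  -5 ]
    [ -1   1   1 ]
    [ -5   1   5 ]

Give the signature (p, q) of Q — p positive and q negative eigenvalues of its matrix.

(2, 0)

Congruent diagonalization of A (simultaneous row and column reduction) yields pivots 5, 4/5, 0.
Counting signs: 2 positive, 1 zero.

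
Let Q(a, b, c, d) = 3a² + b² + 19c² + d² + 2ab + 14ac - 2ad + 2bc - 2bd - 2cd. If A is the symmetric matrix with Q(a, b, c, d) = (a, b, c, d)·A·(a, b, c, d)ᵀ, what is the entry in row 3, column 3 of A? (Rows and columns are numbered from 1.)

The coefficient of c² in Q is 19, and that is exactly A[3,3].

19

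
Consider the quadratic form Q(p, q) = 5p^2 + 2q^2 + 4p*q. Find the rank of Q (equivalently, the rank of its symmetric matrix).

2

Write A = [[5, 2], [2, 2]].
Applying the same elementary operations to the rows and columns of A produces a congruent diagonal matrix with entries 5, 6/5.
That gives 2 positive pivots.
The rank is the number of nonzero pivots: 2.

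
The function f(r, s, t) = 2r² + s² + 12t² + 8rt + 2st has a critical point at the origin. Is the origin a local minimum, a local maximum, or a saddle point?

local minimum

The Hessian at the origin is H = [[4, 0, 8], [0, 2, 2], [8, 2, 24]].
Row-reducing H symmetrically gives the diagonal entries 4, 2, 6.
Counting signs: 3 positive.
H is positive definite, so the origin is a strict local minimum.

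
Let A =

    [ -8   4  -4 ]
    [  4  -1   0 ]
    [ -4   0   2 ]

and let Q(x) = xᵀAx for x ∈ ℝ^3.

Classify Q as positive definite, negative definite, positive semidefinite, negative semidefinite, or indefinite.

indefinite

Congruent diagonalization of A (simultaneous row and column reduction) yields pivots -8, 1, 0.
Counting signs: 1 positive, 1 negative, 1 zero.
Hence Q is indefinite.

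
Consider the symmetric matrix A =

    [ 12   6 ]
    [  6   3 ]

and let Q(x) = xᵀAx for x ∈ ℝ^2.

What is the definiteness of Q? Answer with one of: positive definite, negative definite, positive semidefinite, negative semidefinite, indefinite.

Applying the same elementary operations to the rows and columns of A produces a congruent diagonal matrix with entries 12, 0.
That gives 1 positive, 1 zero pivots.
Hence Q is positive semidefinite.

positive semidefinite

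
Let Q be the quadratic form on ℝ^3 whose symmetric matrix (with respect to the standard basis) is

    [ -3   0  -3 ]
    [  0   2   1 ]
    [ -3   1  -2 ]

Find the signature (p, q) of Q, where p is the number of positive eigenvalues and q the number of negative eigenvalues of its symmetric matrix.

(2, 1)

An LDLᵀ factorisation of A has diagonal entries -3, 2, 1/2.
Counting signs: 2 positive, 1 negative.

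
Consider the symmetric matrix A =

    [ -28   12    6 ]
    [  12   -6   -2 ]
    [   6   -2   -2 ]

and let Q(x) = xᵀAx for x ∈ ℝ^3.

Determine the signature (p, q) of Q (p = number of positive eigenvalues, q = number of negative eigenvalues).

(0, 3)

Symmetric row and column elimination reduces A to a congruent diagonal form with pivots -28, -6/7, -1/3.
So there are 3 negative pivots.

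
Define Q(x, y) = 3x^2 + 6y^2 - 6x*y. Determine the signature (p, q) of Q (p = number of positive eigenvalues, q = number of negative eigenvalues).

(2, 0)

Write A = [[3, -3], [-3, 6]].
Symmetric row and column elimination reduces A to a congruent diagonal form with pivots 3, 3.
Counting signs: 2 positive.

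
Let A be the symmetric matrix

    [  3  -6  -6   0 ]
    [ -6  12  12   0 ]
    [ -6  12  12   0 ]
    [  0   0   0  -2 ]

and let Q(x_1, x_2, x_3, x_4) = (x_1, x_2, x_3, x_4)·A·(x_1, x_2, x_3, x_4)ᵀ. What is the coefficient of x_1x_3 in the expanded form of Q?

-12

The coefficient of x_1x_3 is A[1,3] + A[3,1] = 2·(-6) = -12.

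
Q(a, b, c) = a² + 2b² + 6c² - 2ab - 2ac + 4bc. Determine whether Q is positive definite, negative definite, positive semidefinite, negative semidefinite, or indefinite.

positive definite

The symmetric matrix of Q is A = [[1, -1, -1], [-1, 2, 2], [-1, 2, 6]].
Leading principal minors: Δ_1 = 1, Δ_2 = 1, Δ_3 = 4.
All leading principal minors are positive, so by Sylvester's criterion Q is positive definite.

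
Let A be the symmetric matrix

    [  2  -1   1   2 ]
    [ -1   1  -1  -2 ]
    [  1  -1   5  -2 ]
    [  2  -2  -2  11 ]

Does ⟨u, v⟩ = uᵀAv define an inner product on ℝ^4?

yes

Leading principal minors: Δ_1 = 2, Δ_2 = 1, Δ_3 = 4, Δ_4 = 12.
All leading principal minors are positive, so by Sylvester's criterion Q is positive definite.
⟨·,·⟩ is an inner product exactly when A is positive definite.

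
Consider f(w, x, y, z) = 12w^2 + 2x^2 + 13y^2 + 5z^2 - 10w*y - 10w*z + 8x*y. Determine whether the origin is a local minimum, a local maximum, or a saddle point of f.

The Hessian at the origin is H = [[24, 0, -10, -10], [0, 4, 8, 0], [-10, 8, 26, 0], [-10, 0, 0, 10]].
Row-reducing H symmetrically gives the diagonal entries 24, 4, 35/6, 20/7.
Counting signs: 4 positive.
H is positive definite, so the origin is a strict local minimum.

local minimum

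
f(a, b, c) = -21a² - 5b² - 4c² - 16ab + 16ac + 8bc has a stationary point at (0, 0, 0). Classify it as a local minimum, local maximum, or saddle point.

local maximum

The Hessian at the origin is H = [[-42, -16, 16], [-16, -10, 8], [16, 8, -8]].
Applying the same elementary operations to the rows and columns of H produces a congruent diagonal matrix with entries -42, -82/21, -40/41.
Counting signs: 3 negative.
H is negative definite, so the origin is a strict local maximum.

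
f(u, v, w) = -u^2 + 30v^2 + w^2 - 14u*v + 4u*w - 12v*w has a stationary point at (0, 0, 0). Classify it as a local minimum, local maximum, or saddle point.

saddle point

The Hessian at the origin is H = [[-2, -14, 4], [-14, 60, -12], [4, -12, 2]].
Row-reducing H symmetrically gives the diagonal entries -2, 158, -10/79.
Counting signs: 1 positive, 2 negative.
H is indefinite, so the origin is a saddle point.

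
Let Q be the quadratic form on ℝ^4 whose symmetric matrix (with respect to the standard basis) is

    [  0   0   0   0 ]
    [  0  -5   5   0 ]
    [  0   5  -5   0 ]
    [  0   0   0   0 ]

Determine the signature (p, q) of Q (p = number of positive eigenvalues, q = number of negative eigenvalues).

Symmetric row and column elimination reduces A to a congruent diagonal form with pivots 0, -5, 0, 0.
Counting signs: 1 negative, 3 zero.

(0, 1)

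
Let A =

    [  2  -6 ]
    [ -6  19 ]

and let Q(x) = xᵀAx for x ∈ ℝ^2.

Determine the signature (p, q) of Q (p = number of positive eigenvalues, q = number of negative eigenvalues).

Row-reducing A symmetrically gives the diagonal entries 2, 1.
So there are 2 positive pivots.

(2, 0)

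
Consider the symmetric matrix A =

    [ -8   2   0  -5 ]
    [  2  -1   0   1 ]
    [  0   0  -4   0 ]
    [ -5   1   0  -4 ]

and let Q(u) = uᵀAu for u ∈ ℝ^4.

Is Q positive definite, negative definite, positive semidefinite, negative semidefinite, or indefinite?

An LDLᵀ factorisation of A has diagonal entries -8, -1/2, -4, -3/4.
Counting signs: 4 negative.
Hence Q is negative definite.

negative definite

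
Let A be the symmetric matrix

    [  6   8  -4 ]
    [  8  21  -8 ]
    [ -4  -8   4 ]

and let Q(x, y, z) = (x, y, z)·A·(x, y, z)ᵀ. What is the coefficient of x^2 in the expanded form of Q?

6

The coefficient of x^2 is the diagonal entry A[1,1] = 6.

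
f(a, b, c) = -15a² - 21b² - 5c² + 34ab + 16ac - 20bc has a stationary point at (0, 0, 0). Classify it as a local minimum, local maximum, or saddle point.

The Hessian at the origin is H = [[-30, 34, 16], [34, -42, -20], [16, -20, -10]].
Symmetric row and column elimination reduces H to a congruent diagonal form with pivots -30, -52/15, -6/13.
Counting signs: 3 negative.
H is negative definite, so the origin is a strict local maximum.

local maximum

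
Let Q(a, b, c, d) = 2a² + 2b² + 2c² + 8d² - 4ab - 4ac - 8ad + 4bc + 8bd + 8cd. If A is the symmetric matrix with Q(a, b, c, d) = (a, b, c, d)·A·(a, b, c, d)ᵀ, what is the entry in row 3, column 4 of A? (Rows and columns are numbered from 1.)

The coefficient of c·d in Q is 8. For a symmetric A this equals A[3,4] + A[4,3] = 2·A[3,4].
So A[3,4] = 8/2 = 4.

4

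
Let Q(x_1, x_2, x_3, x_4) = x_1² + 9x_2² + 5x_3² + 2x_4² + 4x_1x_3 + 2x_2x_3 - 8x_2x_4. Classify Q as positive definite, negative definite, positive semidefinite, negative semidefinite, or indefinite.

Write A = [[1, 0, 2, 0], [0, 9, 1, -4], [2, 1, 5, 0], [0, -4, 0, 2]].
Symmetric row and column elimination reduces A to a congruent diagonal form with pivots 1, 9, 8/9, 0.
So there are 3 positive, 1 zero pivots.
Hence Q is positive semidefinite.

positive semidefinite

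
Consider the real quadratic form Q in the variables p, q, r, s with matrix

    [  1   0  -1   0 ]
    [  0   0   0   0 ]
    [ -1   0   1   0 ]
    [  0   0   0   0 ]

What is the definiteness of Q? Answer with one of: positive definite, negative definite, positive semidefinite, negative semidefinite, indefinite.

positive semidefinite

Row-reducing A symmetrically gives the diagonal entries 1, 0, 0, 0.
So there are 1 positive, 3 zero pivots.
Hence Q is positive semidefinite.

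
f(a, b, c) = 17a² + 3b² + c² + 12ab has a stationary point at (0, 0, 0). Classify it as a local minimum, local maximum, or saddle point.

local minimum

The Hessian at the origin is H = [[34, 12, 0], [12, 6, 0], [0, 0, 2]].
An LDLᵀ factorisation of H has diagonal entries 34, 30/17, 2.
That gives 3 positive pivots.
H is positive definite, so the origin is a strict local minimum.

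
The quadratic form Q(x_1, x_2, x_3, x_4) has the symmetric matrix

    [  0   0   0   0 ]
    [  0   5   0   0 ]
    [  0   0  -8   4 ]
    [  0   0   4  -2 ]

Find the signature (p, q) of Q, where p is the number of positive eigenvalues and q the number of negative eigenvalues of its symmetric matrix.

Congruent diagonalization of A (simultaneous row and column reduction) yields pivots 0, 5, -8, 0.
So there are 1 positive, 1 negative, 2 zero pivots.

(1, 1)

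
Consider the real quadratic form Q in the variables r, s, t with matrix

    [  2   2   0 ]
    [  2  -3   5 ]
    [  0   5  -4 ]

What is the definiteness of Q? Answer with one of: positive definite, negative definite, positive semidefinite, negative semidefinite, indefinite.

indefinite

Congruent diagonalization of A (simultaneous row and column reduction) yields pivots 2, -5, 1.
That gives 2 positive, 1 negative pivots.
Hence Q is indefinite.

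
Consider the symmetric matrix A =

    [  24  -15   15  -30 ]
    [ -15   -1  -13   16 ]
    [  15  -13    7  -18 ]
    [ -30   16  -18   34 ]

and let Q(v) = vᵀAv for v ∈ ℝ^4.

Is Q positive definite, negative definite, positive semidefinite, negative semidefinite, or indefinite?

indefinite

Applying the same elementary operations to the rows and columns of A produces a congruent diagonal matrix with entries 24, -83/8, -92/83, -3/23.
So there are 1 positive, 3 negative pivots.
Hence Q is indefinite.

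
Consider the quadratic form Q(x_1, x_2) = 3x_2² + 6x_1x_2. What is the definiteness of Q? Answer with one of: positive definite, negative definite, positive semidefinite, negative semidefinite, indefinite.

indefinite

The symmetric matrix of Q is [[0, 3], [3, 3]].
For the 2×2 matrix [[0, 3], [3, 3]]: det = 0·3 − (3)² = -9, trace = 3.
det < 0 so the eigenvalues have opposite signs; the form is indefinite.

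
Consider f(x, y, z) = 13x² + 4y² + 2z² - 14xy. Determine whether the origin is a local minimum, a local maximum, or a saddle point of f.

local minimum

The Hessian at the origin is H = [[26, -14, 0], [-14, 8, 0], [0, 0, 4]].
An LDLᵀ factorisation of H has diagonal entries 26, 6/13, 4.
That gives 3 positive pivots.
H is positive definite, so the origin is a strict local minimum.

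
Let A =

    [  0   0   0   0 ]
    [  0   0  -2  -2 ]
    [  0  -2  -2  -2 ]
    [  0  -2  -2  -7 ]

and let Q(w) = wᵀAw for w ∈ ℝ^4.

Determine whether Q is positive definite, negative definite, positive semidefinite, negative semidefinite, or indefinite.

indefinite

A is congruent to a diagonal matrix with 1 positive, 2 negative and 1 zero entries, so Q is indefinite.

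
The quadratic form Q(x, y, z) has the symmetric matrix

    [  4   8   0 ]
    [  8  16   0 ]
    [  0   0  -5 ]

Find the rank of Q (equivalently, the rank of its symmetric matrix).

2

Symmetric row and column elimination reduces A to a congruent diagonal form with pivots 4, 0, -5.
Counting signs: 1 positive, 1 negative, 1 zero.
The rank is the number of nonzero pivots: 2.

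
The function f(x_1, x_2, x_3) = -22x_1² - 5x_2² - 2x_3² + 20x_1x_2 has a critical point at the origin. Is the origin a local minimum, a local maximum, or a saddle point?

The Hessian at the origin is H = [[-44, 20, 0], [20, -10, 0], [0, 0, -4]].
Symmetric row and column elimination reduces H to a congruent diagonal form with pivots -44, -10/11, -4.
So there are 3 negative pivots.
H is negative definite, so the origin is a strict local maximum.

local maximum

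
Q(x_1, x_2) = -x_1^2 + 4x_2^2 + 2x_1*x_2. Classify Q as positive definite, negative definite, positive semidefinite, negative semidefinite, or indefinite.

The symmetric matrix is A = [[-1, 1], [1, 4]].
Applying the same elementary operations to the rows and columns of A produces a congruent diagonal matrix with entries -1, 5.
That gives 1 positive, 1 negative pivots.
Hence Q is indefinite.

indefinite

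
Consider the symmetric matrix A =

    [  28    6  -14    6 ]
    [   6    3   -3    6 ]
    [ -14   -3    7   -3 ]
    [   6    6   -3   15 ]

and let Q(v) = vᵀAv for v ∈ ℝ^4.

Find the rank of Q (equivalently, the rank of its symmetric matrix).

3

Congruent diagonalization of A (simultaneous row and column reduction) yields pivots 28, 12/7, 0, 3/4.
Counting signs: 3 positive, 1 zero.
The rank is the number of nonzero pivots: 3.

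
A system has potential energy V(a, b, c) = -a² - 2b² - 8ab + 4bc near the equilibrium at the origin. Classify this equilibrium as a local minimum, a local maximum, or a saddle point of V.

The Hessian at the origin is H = [[-2, -8, 0], [-8, -4, 4], [0, 4, 0]].
Symmetric row and column elimination reduces H to a congruent diagonal form with pivots -2, 28, -4/7.
That gives 1 positive, 2 negative pivots.
H is indefinite, so the origin is a saddle point.

saddle point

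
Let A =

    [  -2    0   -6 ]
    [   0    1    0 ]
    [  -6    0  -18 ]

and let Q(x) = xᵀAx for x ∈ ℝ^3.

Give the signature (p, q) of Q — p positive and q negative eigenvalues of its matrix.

Congruent diagonalization of A (simultaneous row and column reduction) yields pivots -2, 1, 0.
That gives 1 positive, 1 negative, 1 zero pivots.

(1, 1)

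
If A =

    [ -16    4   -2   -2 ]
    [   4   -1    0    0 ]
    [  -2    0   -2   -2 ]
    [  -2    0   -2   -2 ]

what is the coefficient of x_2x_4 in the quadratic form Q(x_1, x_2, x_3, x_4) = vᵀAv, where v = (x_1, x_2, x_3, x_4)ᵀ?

The coefficient of x_2x_4 is A[2,4] + A[4,2] = 2·0 = 0.

0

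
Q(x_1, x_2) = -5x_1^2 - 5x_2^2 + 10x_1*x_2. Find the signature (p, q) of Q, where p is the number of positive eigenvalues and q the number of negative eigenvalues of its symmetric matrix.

The associated matrix is A = [[-5, 5], [5, -5]].
Congruent diagonalization of A (simultaneous row and column reduction) yields pivots -5, 0.
Counting signs: 1 negative, 1 zero.

(0, 1)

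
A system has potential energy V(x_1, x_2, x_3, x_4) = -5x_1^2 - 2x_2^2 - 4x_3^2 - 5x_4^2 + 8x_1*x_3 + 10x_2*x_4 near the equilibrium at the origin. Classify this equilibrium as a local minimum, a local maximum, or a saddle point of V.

saddle point

The Hessian at the origin is H = [[-10, 0, 8, 0], [0, -4, 0, 10], [8, 0, -8, 0], [0, 10, 0, -10]].
Congruent diagonalization of H (simultaneous row and column reduction) yields pivots -10, -4, -8/5, 15.
That gives 1 positive, 3 negative pivots.
H is indefinite, so the origin is a saddle point.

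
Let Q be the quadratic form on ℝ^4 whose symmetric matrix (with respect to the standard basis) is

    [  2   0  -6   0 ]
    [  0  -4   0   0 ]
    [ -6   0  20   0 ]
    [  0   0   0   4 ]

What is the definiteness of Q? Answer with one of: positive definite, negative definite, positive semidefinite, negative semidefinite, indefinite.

Symmetric row and column elimination reduces A to a congruent diagonal form with pivots 2, -4, 2, 4.
Counting signs: 3 positive, 1 negative.
Hence Q is indefinite.

indefinite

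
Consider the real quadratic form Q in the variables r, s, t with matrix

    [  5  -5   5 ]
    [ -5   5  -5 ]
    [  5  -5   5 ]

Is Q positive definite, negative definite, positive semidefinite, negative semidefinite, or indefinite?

Row-reducing A symmetrically gives the diagonal entries 5, 0, 0.
So there are 1 positive, 2 zero pivots.
Hence Q is positive semidefinite.

positive semidefinite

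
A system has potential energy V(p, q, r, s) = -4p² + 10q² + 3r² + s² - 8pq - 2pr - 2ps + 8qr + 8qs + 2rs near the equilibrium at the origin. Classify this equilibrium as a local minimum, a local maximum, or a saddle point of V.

saddle point

The Hessian at the origin is H = [[-8, -8, -2, -2], [-8, 20, 8, 8], [-2, 8, 6, 2], [-2, 8, 2, 2]].
Row-reducing H symmetrically gives the diagonal entries -8, 28, 41/14, -60/41.
That gives 2 positive, 2 negative pivots.
H is indefinite, so the origin is a saddle point.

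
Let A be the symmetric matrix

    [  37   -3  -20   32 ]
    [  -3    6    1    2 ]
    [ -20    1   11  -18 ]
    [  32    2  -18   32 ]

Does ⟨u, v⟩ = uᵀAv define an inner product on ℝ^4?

Congruent diagonalization of A (simultaneous row and column reduction) yields pivots 37, 213/37, 26/213, 4/13.
So there are 4 positive pivots.
Hence Q is positive definite.
⟨·,·⟩ is an inner product exactly when A is positive definite.

yes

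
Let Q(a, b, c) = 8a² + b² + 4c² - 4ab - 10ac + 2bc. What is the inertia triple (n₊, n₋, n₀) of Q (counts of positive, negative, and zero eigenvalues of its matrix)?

(3, 0, 0)

Write A = [[8, -2, -5], [-2, 1, 1], [-5, 1, 4]].
Symmetric row and column elimination reduces A to a congruent diagonal form with pivots 8, 1/2, 3/4.
So there are 3 positive pivots.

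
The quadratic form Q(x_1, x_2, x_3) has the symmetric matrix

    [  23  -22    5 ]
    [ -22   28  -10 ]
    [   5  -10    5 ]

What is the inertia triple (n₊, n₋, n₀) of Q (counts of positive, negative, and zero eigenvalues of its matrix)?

Congruent diagonalization of A (simultaneous row and column reduction) yields pivots 23, 160/23, 0.
That gives 2 positive, 1 zero pivots.

(2, 0, 1)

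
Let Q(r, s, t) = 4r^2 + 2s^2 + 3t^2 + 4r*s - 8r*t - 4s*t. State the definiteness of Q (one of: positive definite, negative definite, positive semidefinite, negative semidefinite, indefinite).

The associated matrix is A = [[4, 2, -4], [2, 2, -2], [-4, -2, 3]].
Symmetric row and column elimination reduces A to a congruent diagonal form with pivots 4, 1, -1.
That gives 2 positive, 1 negative pivots.
Hence Q is indefinite.

indefinite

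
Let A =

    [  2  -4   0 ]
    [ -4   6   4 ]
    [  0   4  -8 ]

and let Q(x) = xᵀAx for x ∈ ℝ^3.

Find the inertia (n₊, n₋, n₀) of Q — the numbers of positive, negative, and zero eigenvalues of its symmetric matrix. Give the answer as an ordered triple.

Row-reducing A symmetrically gives the diagonal entries 2, -2, 0.
Counting signs: 1 positive, 1 negative, 1 zero.

(1, 1, 1)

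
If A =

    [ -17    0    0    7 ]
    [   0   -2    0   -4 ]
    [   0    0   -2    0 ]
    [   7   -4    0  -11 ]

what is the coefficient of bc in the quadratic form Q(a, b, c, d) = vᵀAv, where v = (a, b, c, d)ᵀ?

The coefficient of bc is A[2,3] + A[3,2] = 2·0 = 0.

0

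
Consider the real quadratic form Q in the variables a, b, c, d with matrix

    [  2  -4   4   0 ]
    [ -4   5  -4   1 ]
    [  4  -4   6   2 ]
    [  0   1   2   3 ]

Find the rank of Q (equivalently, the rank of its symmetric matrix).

3

Row-reducing A symmetrically gives the diagonal entries 2, -3, 10/3, 0.
So there are 2 positive, 1 negative, 1 zero pivots.
The rank is the number of nonzero pivots: 3.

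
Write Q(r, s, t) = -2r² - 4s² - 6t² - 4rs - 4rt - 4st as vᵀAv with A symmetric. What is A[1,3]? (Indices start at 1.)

-2

The coefficient of r·t in Q is -4. For a symmetric A this equals A[1,3] + A[3,1] = 2·A[1,3].
So A[1,3] = -4/2 = -2.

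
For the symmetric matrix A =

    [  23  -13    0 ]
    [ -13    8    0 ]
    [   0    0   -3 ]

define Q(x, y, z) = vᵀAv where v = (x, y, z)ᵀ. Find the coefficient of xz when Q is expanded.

The coefficient of xz is A[1,3] + A[3,1] = 2·0 = 0.

0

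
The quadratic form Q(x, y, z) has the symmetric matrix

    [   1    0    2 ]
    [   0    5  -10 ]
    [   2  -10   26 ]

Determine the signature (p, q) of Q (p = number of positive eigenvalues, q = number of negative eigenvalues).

(3, 0)

Applying the same elementary operations to the rows and columns of A produces a congruent diagonal matrix with entries 1, 5, 2.
That gives 3 positive pivots.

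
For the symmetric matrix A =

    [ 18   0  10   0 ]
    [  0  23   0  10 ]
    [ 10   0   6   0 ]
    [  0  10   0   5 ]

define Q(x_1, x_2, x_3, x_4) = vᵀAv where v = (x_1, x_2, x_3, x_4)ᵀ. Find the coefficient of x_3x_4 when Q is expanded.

The coefficient of x_3x_4 is A[3,4] + A[4,3] = 2·0 = 0.

0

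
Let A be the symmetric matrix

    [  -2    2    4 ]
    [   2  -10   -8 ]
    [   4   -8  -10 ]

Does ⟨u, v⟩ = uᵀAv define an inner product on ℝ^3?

no

Applying the same elementary operations to the rows and columns of A produces a congruent diagonal matrix with entries -2, -8, 0.
That gives 2 negative, 1 zero pivots.
Hence Q is negative semidefinite.
⟨·,·⟩ is an inner product exactly when A is positive definite.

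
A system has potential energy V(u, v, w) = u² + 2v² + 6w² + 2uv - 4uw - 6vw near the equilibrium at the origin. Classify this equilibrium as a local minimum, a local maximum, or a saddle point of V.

local minimum

The Hessian at the origin is H = [[2, 2, -4], [2, 4, -6], [-4, -6, 12]].
An LDLᵀ factorisation of H has diagonal entries 2, 2, 2.
Counting signs: 3 positive.
H is positive definite, so the origin is a strict local minimum.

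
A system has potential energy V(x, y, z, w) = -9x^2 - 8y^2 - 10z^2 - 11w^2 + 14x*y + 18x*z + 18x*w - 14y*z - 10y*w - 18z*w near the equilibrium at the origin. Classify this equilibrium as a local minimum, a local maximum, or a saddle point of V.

The Hessian at the origin is H = [[-18, 14, 18, 18], [14, -16, -14, -10], [18, -14, -20, -18], [18, -10, -18, -22]].
Applying the same elementary operations to the rows and columns of H produces a congruent diagonal matrix with entries -18, -46/9, -2, -20/23.
That gives 4 negative pivots.
H is negative definite, so the origin is a strict local maximum.

local maximum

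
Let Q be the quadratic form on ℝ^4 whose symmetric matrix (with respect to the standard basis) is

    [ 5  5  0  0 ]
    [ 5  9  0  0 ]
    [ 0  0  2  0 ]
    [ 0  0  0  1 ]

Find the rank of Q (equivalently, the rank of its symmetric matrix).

4

Congruent diagonalization of A (simultaneous row and column reduction) yields pivots 5, 4, 2, 1.
That gives 4 positive pivots.
The rank is the number of nonzero pivots: 4.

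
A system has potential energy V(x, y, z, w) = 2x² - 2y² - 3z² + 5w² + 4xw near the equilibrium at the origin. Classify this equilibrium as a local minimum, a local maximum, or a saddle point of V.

saddle point

The Hessian at the origin is H = [[4, 0, 0, 4], [0, -4, 0, 0], [0, 0, -6, 0], [4, 0, 0, 10]].
Congruent diagonalization of H (simultaneous row and column reduction) yields pivots 4, -4, -6, 6.
That gives 2 positive, 2 negative pivots.
H is indefinite, so the origin is a saddle point.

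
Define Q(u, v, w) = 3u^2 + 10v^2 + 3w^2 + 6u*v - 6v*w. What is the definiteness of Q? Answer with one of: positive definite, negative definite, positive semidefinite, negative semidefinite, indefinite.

positive definite

Write A = [[3, 3, 0], [3, 10, -3], [0, -3, 3]].
Row-reducing A symmetrically gives the diagonal entries 3, 7, 12/7.
That gives 3 positive pivots.
Hence Q is positive definite.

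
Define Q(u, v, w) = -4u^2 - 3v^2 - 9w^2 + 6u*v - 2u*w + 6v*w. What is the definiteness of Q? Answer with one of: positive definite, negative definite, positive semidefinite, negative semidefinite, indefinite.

Write A = [[-4, 3, -1], [3, -3, 3], [-1, 3, -9]].
Congruent diagonalization of A (simultaneous row and column reduction) yields pivots -4, -3/4, -2.
So there are 3 negative pivots.
Hence Q is negative definite.

negative definite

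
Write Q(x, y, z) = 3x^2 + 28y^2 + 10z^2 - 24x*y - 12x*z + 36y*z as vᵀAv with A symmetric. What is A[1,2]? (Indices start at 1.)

-12

The coefficient of x·y in Q is -24. For a symmetric A this equals A[1,2] + A[2,1] = 2·A[1,2].
So A[1,2] = -24/2 = -12.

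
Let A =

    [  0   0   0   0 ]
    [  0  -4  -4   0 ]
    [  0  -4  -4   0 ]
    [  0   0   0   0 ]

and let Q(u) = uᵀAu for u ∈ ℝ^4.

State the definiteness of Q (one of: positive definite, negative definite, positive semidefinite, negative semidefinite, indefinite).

negative semidefinite

Applying the same elementary operations to the rows and columns of A produces a congruent diagonal matrix with entries 0, -4, 0, 0.
Counting signs: 1 negative, 3 zero.
Hence Q is negative semidefinite.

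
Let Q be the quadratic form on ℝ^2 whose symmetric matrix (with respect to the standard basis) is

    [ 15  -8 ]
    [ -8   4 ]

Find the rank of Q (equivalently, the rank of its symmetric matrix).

2

Applying the same elementary operations to the rows and columns of A produces a congruent diagonal matrix with entries 15, -4/15.
Counting signs: 1 positive, 1 negative.
The rank is the number of nonzero pivots: 2.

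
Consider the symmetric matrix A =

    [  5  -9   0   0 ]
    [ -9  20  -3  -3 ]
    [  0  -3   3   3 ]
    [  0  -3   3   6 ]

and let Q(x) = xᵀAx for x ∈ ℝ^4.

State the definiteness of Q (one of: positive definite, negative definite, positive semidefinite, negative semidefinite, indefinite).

Leading principal minors: Δ_1 = 5, Δ_2 = 19, Δ_3 = 12, Δ_4 = 36.
All leading principal minors are positive, so by Sylvester's criterion Q is positive definite.

positive definite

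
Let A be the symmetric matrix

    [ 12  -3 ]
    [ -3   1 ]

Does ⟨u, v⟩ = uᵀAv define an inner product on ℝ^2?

For the 2×2 matrix [[12, -3], [-3, 1]]: det = 12·1 − (-3)² = 3, trace = 13.
det > 0 so both eigenvalues share the sign of the trace; trace = 13 > 0 ⇒ both positive.
⟨·,·⟩ is an inner product exactly when A is positive definite.

yes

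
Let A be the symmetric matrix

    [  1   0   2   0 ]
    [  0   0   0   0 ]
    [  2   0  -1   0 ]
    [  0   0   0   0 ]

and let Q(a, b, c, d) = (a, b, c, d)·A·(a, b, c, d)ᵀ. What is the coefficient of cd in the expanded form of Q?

0

The coefficient of cd is A[3,4] + A[4,3] = 2·0 = 0.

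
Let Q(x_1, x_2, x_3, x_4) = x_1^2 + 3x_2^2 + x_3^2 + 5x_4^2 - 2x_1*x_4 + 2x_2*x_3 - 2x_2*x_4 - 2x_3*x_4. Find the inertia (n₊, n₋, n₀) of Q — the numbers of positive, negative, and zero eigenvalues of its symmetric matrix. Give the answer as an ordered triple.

The associated matrix is A = [[1, 0, 0, -1], [0, 3, 1, -1], [0, 1, 1, -1], [-1, -1, -1, 5]].
An LDLᵀ factorisation of A has diagonal entries 1, 3, 2/3, 3.
Counting signs: 4 positive.

(4, 0, 0)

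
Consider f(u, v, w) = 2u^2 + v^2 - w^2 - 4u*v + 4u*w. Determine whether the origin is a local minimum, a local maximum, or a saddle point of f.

The Hessian at the origin is H = [[4, -4, 4], [-4, 2, 0], [4, 0, -2]].
Applying the same elementary operations to the rows and columns of H produces a congruent diagonal matrix with entries 4, -2, 2.
So there are 2 positive, 1 negative pivots.
H is indefinite, so the origin is a saddle point.

saddle point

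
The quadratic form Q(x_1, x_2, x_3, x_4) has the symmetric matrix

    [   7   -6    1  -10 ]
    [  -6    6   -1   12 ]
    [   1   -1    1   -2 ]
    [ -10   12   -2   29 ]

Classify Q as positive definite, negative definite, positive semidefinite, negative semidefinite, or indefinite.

positive definite

Row-reducing A symmetrically gives the diagonal entries 7, 6/7, 5/6, 1.
Counting signs: 4 positive.
Hence Q is positive definite.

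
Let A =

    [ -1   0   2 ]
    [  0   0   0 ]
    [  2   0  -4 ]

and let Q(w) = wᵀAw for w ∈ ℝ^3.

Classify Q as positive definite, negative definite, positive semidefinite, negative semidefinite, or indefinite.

Symmetric row and column elimination reduces A to a congruent diagonal form with pivots -1, 0, 0.
Counting signs: 1 negative, 2 zero.
Hence Q is negative semidefinite.

negative semidefinite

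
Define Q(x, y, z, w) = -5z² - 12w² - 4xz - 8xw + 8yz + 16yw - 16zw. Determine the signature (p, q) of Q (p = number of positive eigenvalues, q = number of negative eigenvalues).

The symmetric matrix is A = [[0, 0, -2, -4], [0, 0, 4, 8], [-2, 4, -5, -8], [-4, 8, -8, -12]].
By Sylvester's law of inertia any congruent diagonalization of A has 1 positive, 1 negative and 2 zero entries.

(1, 1)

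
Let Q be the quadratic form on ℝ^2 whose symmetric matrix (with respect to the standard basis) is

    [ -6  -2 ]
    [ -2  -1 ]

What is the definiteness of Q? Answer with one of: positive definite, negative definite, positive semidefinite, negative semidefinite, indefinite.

negative definite

An LDLᵀ factorisation of A has diagonal entries -6, -1/3.
That gives 2 negative pivots.
Hence Q is negative definite.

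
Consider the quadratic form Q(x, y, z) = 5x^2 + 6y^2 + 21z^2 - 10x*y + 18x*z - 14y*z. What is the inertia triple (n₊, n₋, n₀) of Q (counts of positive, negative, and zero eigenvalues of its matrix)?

(3, 0, 0)

The associated matrix is A = [[5, -5, 9], [-5, 6, -7], [9, -7, 21]].
Symmetric row and column elimination reduces A to a congruent diagonal form with pivots 5, 1, 4/5.
That gives 3 positive pivots.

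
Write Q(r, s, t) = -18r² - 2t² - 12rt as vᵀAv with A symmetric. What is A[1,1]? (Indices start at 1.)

-18

The coefficient of r² in Q is -18, and that is exactly A[1,1].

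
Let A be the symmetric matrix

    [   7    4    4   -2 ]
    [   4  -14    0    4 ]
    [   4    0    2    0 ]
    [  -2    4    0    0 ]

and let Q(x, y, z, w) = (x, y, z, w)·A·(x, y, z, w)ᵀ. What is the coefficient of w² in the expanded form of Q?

0

The coefficient of w² is the diagonal entry A[4,4] = 0.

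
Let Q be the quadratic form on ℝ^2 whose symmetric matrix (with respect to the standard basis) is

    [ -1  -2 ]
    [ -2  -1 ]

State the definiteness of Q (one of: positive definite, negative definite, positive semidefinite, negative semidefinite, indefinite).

indefinite

For the 2×2 matrix [[-1, -2], [-2, -1]]: det = -1·-1 − (-2)² = -3, trace = -2.
det < 0 so the eigenvalues have opposite signs; the form is indefinite.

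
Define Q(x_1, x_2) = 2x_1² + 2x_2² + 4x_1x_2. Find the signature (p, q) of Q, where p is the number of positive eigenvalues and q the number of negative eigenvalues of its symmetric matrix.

(1, 0)

The associated matrix is A = [[2, 2], [2, 2]].
Symmetric row and column elimination reduces A to a congruent diagonal form with pivots 2, 0.
Counting signs: 1 positive, 1 zero.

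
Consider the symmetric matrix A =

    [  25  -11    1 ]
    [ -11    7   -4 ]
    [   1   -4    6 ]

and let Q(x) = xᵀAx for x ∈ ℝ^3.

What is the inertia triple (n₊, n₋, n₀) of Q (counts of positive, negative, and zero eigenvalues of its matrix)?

(3, 0, 0)

Congruent diagonalization of A (simultaneous row and column reduction) yields pivots 25, 54/25, 5/54.
Counting signs: 3 positive.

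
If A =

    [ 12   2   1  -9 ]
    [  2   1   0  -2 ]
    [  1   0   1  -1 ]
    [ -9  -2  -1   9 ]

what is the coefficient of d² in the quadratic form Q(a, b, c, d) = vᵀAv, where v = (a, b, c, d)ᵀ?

The coefficient of d² is the diagonal entry A[4,4] = 9.

9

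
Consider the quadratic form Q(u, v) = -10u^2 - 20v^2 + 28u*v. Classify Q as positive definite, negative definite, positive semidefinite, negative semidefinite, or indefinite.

negative definite

The symmetric matrix is A = [[-10, 14], [14, -20]].
Congruent diagonalization of A (simultaneous row and column reduction) yields pivots -10, -2/5.
That gives 2 negative pivots.
Hence Q is negative definite.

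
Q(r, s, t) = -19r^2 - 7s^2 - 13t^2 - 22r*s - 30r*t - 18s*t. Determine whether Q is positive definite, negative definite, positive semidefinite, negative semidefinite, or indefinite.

negative definite

The associated matrix is A = [[-19, -11, -15], [-11, -7, -9], [-15, -9, -13]].
Applying the same elementary operations to the rows and columns of A produces a congruent diagonal matrix with entries -19, -12/19, -1.
Counting signs: 3 negative.
Hence Q is negative definite.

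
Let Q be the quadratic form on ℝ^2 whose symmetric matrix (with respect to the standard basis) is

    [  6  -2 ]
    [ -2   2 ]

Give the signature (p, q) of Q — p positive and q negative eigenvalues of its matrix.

Row-reducing A symmetrically gives the diagonal entries 6, 4/3.
That gives 2 positive pivots.

(2, 0)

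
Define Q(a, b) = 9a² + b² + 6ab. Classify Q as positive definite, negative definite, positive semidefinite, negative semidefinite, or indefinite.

The symmetric matrix of Q is [[9, 3], [3, 1]].
For the 2×2 matrix [[9, 3], [3, 1]]: det = 9·1 − (3)² = 0, trace = 10.
det = 0 so one eigenvalue is zero; the form is semidefinite with the sign of the trace.

positive semidefinite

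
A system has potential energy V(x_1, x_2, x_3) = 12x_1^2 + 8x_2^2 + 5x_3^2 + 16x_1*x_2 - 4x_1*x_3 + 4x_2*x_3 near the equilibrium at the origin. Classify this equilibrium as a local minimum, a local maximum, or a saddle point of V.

The Hessian at the origin is H = [[24, 16, -4], [16, 16, 4], [-4, 4, 10]].
An LDLᵀ factorisation of H has diagonal entries 24, 16/3, 1.
Counting signs: 3 positive.
H is positive definite, so the origin is a strict local minimum.

local minimum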